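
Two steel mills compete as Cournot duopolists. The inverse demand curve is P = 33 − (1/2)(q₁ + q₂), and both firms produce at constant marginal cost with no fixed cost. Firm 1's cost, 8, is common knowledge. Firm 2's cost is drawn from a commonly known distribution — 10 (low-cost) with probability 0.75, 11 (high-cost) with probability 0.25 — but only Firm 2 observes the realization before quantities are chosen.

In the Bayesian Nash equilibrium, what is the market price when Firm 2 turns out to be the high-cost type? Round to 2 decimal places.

17.46

Firm 2 with cost c maximizes (33 − (1/2)(q₁+q₂) − c)·q₂, giving q₂(c) = (33 − c − (1/2)q₁).
E[c₂] = 0.75·10 + 0.25·11 = 10.25
Firm 1's FOC against E[q₂] yields q₁ = (33 − 2·8 + E[c₂])/(3/2) = (33 − 16 + 10.25)/(3/2) = 18.1667.
q₂(high-cost) = 12.9167, so P = 33 − (1/2)·(18.1667 + 12.9167) = 17.4583.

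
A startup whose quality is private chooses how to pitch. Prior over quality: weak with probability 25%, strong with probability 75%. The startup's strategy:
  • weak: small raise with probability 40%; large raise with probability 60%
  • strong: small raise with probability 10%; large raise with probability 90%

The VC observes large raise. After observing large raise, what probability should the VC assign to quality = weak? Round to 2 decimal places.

Apply Bayes' rule using the sender's strategy as the likelihood.
P(large raise) = 0.25·0.6 + 0.75·0.9 = 0.825
P(weak | large raise) = (0.25·0.6) / 0.825 = 0.15 / 0.825 = 0.181818

0.18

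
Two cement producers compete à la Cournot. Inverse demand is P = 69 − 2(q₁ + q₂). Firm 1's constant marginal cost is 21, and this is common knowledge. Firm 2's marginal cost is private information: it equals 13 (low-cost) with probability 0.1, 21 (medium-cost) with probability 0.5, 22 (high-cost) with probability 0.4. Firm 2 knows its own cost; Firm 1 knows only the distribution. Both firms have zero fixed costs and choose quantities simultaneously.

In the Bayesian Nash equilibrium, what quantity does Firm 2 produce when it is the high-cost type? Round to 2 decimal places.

Firm 2 with cost c maximizes (69 − 2(q₁+q₂) − c)·q₂, giving q₂(c) = (69 − c − 2q₁)/4.
E[c₂] = 0.1·13 + 0.5·21 + 0.4·22 = 20.6
Firm 1's FOC against E[q₂] yields q₁ = (69 − 2·21 + E[c₂])/6 = (69 − 42 + 20.6)/6 = 7.93333.
q₂(high-cost) = (69 − 22 − 2·7.93333)/4 = 7.78333.

7.78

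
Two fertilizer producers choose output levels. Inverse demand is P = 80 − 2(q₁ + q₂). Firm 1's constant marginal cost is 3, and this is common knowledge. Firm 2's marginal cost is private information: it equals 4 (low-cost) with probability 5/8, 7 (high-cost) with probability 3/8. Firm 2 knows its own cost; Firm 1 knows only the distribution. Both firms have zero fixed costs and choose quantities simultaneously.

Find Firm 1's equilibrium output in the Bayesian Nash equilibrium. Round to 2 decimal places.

Each type of Firm 2 best-responds to q₁; Firm 1 best-responds to the expected q₂ over Firm 2's types.
Firm 2 with cost c maximizes (80 − 2(q₁+q₂) − c)·q₂, giving q₂(c) = (80 − c − 2q₁)/4.
E[c₂] = 5/8·4 + 3/8·7 = 5.125
Firm 1's FOC against E[q₂] yields q₁ = (80 − 2·3 + E[c₂])/6 = (80 − 6 + 5.125)/6 = 13.1875.

13.19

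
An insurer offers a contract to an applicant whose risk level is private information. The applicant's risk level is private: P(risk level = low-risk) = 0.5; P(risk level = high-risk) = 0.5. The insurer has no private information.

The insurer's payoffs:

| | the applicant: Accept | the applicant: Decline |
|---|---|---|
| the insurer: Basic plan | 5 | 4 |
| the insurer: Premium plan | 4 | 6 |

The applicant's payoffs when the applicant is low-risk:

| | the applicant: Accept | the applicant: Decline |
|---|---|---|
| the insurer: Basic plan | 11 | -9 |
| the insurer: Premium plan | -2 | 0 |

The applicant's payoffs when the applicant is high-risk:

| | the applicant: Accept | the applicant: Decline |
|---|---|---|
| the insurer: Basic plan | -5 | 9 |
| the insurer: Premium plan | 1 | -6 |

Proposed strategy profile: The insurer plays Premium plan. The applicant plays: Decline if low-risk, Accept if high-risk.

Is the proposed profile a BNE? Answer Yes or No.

Yes

The insurer plays Premium plan: E[Premium plan] = 0.5·(6) + 0.5·(4) = 5; E[Basic plan] = 4.5. Best-responding. ✓
The applicant (risk level low-risk), facing Premium plan: Accept gives -2, Decline gives 0. Proposed Decline is best. ✓
The applicant (risk level high-risk), facing Premium plan: Accept gives 1, Decline gives -6. Proposed Accept is best. ✓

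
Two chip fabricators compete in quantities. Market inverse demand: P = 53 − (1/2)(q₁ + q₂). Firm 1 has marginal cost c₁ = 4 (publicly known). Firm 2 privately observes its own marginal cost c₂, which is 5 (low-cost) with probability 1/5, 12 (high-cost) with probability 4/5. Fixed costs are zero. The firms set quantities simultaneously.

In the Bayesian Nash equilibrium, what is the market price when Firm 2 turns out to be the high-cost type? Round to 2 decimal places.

Firm 2 with cost c maximizes (53 − (1/2)(q₁+q₂) − c)·q₂, giving q₂(c) = (53 − c − (1/2)q₁).
E[c₂] = 1/5·5 + 4/5·12 = 10.6
Firm 1's FOC against E[q₂] yields q₁ = (53 − 2·4 + E[c₂])/(3/2) = (53 − 8 + 10.6)/(3/2) = 37.0667.
q₂(high-cost) = 22.4667, so P = 53 − (1/2)·(37.0667 + 22.4667) = 23.2333.

23.23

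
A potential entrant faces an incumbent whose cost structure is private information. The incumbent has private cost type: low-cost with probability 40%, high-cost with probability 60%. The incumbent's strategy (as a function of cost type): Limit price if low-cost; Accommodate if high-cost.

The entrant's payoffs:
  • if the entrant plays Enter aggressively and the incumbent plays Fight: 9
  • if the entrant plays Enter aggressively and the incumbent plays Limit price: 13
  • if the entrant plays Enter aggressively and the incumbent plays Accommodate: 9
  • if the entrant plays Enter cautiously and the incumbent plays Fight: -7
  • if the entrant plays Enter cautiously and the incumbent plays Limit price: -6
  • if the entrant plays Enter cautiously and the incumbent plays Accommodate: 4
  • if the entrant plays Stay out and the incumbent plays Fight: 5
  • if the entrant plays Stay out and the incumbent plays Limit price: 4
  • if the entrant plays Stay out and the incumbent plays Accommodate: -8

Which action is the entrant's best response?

Enter aggressively

E[Enter aggressively] = 0.4·(13) + 0.6·(9) = 10.6
E[Enter cautiously] = 0.4·(-6) + 0.6·(4) = 0
E[Stay out] = 0.4·(4) + 0.6·(-8) = -3.2
Best response: Enter aggressively (10.6 is the largest).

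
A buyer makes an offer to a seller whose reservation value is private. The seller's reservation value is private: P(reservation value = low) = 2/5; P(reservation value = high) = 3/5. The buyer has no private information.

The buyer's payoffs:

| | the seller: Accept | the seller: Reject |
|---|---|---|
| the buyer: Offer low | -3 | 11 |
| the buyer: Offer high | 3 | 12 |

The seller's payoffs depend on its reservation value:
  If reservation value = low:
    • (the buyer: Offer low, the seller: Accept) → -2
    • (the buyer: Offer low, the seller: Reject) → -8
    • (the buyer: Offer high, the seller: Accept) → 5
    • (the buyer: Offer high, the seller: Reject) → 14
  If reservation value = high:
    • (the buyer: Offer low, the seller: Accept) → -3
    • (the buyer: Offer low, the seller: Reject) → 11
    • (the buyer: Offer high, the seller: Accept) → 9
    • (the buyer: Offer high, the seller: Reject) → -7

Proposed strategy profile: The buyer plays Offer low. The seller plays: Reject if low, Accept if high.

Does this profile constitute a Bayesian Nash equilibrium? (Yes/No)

No

The buyer plays Offer low: E[Offer low] = 2/5·(11) + 3/5·(-3) = 13/5; E[Offer high] = 33/5. Not best-responding. ✗
The seller (reservation value low), facing Offer low: Accept gives -2, Reject gives -8. Proposed Reject is not best — profitable deviation exists. ✗
The seller (reservation value high), facing Offer low: Accept gives -3, Reject gives 11. Proposed Accept is not best — profitable deviation exists. ✗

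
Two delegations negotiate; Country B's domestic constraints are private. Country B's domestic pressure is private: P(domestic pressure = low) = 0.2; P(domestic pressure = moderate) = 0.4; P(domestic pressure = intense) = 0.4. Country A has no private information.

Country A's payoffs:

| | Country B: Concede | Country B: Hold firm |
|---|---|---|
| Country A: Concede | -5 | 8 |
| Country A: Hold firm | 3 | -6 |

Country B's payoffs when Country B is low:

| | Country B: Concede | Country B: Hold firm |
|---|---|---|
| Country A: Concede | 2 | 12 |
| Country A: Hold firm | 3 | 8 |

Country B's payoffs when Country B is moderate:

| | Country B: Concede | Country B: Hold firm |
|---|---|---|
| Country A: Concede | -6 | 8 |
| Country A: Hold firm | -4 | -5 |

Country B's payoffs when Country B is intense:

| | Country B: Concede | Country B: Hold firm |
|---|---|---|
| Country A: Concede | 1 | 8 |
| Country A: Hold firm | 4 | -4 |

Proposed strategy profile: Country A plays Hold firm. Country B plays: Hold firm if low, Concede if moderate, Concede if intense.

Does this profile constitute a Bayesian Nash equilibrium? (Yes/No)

Country A plays Hold firm: E[Hold firm] = 0.2·(-6) + 0.4·(3) + 0.4·(3) = 1.2; E[Concede] = -2.4. Best-responding. ✓
Country B (domestic pressure low), facing Hold firm: Concede gives 3, Hold firm gives 8. Proposed Hold firm is best. ✓
Country B (domestic pressure moderate), facing Hold firm: Concede gives -4, Hold firm gives -5. Proposed Concede is best. ✓
Country B (domestic pressure intense), facing Hold firm: Concede gives 4, Hold firm gives -4. Proposed Concede is best. ✓

Yes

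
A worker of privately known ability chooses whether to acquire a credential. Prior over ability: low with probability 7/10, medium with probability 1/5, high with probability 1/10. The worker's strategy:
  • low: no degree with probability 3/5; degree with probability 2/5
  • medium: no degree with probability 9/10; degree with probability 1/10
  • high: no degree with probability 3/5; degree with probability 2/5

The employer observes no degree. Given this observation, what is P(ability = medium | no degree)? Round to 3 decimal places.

0.273

P(no degree) = (7/10)·(3/5) + (1/5)·(9/10) + (1/10)·(3/5) = 33/50
P(medium | no degree) = ((1/5)·(9/10)) / (33/50) = (9/50) / (33/50) = 3/11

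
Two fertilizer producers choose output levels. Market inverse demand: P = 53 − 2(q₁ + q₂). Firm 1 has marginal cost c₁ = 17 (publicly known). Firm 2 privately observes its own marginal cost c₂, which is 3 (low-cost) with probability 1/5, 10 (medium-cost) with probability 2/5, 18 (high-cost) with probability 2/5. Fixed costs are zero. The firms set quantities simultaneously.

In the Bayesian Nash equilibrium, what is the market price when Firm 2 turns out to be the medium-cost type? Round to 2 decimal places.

Type-c best response for Firm 2: q₂(c) = (53 − c)/4 − q₁/2.
Firm 1 maximizes expected profit; its first-order condition is 53 − 4q₁ − 2E[q₂] − 17 = 0.
Substituting E[q₂] and solving: E[c₂] = 11.8, so q₁ = (53 − 2·17 + 11.8)/6 = 5.13333.
q₂(medium-cost) = 8.18333, so P = 53 − 2·(5.13333 + 8.18333) = 26.3667.

26.37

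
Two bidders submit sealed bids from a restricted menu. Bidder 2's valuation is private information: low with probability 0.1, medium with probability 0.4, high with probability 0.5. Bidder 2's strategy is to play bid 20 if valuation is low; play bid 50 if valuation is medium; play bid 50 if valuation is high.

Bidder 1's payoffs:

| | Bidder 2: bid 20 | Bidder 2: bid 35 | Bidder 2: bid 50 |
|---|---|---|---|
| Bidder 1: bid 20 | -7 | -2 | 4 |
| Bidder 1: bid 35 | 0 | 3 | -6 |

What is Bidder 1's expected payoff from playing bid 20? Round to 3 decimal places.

Take the expectation over Bidder 2's valuation, weighting each type's action by its prior probability.
E[bid 20] = 0.1·(-7) + 0.4·4 + 0.5·4 = (-0.7) + 1.6 + 2 = 2.9

2.900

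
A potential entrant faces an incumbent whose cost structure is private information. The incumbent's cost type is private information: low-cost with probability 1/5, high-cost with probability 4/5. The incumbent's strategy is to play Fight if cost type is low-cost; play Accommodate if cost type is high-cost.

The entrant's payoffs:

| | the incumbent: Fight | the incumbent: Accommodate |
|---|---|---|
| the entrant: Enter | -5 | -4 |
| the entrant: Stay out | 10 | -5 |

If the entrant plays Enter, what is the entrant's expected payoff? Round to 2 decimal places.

-4.20

Take the expectation over the incumbent's cost type, weighting each type's action by its prior probability.
E[Enter] = 1/5·(-5) + 4/5·(-4) = (-1) + (-16/5) = -21/5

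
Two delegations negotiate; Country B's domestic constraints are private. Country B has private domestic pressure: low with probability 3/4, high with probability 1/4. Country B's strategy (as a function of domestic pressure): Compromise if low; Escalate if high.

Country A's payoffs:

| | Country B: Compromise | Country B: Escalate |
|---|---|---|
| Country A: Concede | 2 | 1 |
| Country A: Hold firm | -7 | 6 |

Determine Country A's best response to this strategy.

E[Concede] = 3/4·(2) + 1/4·(1) = 7/4
E[Hold firm] = 3/4·(-7) + 1/4·(6) = -15/4
Best response: Concede (7/4 is the largest).

Concede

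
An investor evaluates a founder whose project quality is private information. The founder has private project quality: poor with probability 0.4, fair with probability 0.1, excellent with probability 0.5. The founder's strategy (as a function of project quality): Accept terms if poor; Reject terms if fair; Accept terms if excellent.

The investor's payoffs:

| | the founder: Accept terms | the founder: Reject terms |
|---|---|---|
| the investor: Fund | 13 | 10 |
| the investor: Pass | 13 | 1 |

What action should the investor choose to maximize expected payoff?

E[Fund] = 0.4·(13) + 0.1·(10) + 0.5·(13) = 12.7
E[Pass] = 0.4·(13) + 0.1·(1) + 0.5·(13) = 11.8
Best response: Fund (12.7 is the largest).

Fund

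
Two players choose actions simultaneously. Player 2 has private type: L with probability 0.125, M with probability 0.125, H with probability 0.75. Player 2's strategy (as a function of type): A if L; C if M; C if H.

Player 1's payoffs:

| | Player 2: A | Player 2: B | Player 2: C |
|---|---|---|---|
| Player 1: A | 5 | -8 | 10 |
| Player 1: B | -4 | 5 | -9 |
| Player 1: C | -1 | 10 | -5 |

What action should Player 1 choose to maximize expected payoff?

E[A] = 0.125·(5) + 0.125·(10) + 0.75·(10) = 9.375
E[B] = 0.125·(-4) + 0.125·(-9) + 0.75·(-9) = -8.375
E[C] = 0.125·(-1) + 0.125·(-5) + 0.75·(-5) = -4.5
Best response: A (9.375 is the largest).

A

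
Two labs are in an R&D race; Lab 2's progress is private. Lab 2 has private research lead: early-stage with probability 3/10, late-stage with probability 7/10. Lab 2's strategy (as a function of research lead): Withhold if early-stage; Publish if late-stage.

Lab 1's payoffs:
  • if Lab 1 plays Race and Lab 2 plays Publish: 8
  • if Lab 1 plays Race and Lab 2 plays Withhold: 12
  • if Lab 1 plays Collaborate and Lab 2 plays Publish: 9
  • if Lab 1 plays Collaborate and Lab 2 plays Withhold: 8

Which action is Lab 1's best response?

E[Race] = 3/10·(12) + 7/10·(8) = 46/5
E[Collaborate] = 3/10·(8) + 7/10·(9) = 87/10
Best response: Race (46/5 is the largest).

Race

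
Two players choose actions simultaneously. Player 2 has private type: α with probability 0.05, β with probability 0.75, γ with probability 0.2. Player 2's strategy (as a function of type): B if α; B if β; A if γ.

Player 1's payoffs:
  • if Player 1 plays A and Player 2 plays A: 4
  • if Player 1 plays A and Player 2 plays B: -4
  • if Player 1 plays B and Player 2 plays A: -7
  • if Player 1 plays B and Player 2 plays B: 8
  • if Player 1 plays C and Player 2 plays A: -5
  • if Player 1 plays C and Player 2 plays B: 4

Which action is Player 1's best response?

B

E[A] = 0.05·(-4) + 0.75·(-4) + 0.2·(4) = -2.4
E[B] = 0.05·(8) + 0.75·(8) + 0.2·(-7) = 5
E[C] = 0.05·(4) + 0.75·(4) + 0.2·(-5) = 2.2
Best response: B (5 is the largest).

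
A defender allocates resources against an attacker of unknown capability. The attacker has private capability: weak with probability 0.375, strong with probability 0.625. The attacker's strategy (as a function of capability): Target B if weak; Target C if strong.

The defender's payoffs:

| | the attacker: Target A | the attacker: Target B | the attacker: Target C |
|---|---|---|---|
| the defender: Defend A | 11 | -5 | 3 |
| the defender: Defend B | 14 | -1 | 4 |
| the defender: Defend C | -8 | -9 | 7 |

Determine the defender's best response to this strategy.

Compute the defender's expected payoff for each action, taking the expectation over the attacker's type.
E[Defend A] = 0.375·(-5) + 0.625·(3) = 0
E[Defend B] = 0.375·(-1) + 0.625·(4) = 2.125
E[Defend C] = 0.375·(-9) + 0.625·(7) = 1
Best response: Defend B (2.125 is the largest).

Defend B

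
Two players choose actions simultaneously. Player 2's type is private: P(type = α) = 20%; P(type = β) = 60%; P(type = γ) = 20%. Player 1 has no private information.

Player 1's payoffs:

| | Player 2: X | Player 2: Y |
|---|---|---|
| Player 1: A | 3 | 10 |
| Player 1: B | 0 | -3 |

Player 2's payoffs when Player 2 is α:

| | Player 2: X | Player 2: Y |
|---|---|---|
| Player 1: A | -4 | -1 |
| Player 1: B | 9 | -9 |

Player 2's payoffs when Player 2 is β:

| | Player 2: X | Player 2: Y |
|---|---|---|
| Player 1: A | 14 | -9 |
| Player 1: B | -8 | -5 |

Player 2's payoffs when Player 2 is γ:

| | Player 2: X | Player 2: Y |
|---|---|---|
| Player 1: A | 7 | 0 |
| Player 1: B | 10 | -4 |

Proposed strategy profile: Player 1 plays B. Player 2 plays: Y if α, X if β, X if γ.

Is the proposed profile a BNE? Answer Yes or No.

No

Player 1 plays B: E[B] = 0.2·(-3) + 0.6·(0) + 0.2·(0) = -0.6; E[A] = 4.4. Not best-responding. ✗
Player 2 (type α), facing B: X gives 9, Y gives -9. Proposed Y is not best — profitable deviation exists. ✗
Player 2 (type β), facing B: X gives -8, Y gives -5. Proposed X is not best — profitable deviation exists. ✗
Player 2 (type γ), facing B: X gives 10, Y gives -4. Proposed X is best. ✓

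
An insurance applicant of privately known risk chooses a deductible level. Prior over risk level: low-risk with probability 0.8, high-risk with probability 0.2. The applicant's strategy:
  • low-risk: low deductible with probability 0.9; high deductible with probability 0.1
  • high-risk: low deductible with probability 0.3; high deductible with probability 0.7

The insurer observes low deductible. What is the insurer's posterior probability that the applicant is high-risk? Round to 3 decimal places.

P(low deductible) = 0.8·0.9 + 0.2·0.3 = 0.78
P(high-risk | low deductible) = (0.2·0.3) / 0.78 = 0.06 / 0.78 = 0.0769231

0.077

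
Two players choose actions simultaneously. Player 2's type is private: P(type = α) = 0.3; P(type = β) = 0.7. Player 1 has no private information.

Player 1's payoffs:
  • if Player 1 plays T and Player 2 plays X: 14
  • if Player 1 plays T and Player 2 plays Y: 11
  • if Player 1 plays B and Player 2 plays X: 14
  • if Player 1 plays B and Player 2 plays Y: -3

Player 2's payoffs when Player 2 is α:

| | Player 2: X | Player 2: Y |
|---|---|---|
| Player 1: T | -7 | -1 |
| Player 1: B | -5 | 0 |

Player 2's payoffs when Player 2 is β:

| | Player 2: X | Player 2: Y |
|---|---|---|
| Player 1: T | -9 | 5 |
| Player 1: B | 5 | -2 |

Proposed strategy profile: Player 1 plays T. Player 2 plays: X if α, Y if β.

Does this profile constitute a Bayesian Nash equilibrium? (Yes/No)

Player 1 plays T: E[T] = 0.3·(14) + 0.7·(11) = 11.9; E[B] = 2.1. Best-responding. ✓
Player 2 (type α), facing T: X gives -7, Y gives -1. Proposed X is not best — profitable deviation exists. ✗
Player 2 (type β), facing T: X gives -9, Y gives 5. Proposed Y is best. ✓

No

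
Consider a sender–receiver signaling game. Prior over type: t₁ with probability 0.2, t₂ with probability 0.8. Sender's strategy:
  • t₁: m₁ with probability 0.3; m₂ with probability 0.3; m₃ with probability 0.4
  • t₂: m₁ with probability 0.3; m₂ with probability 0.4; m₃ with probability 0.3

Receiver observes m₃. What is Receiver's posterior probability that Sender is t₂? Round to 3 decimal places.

Apply Bayes' rule using the sender's strategy as the likelihood.
P(m₃) = 0.2·0.4 + 0.8·0.3 = 0.32
P(t₂ | m₃) = (0.8·0.3) / 0.32 = 0.24 / 0.32 = 0.75

0.750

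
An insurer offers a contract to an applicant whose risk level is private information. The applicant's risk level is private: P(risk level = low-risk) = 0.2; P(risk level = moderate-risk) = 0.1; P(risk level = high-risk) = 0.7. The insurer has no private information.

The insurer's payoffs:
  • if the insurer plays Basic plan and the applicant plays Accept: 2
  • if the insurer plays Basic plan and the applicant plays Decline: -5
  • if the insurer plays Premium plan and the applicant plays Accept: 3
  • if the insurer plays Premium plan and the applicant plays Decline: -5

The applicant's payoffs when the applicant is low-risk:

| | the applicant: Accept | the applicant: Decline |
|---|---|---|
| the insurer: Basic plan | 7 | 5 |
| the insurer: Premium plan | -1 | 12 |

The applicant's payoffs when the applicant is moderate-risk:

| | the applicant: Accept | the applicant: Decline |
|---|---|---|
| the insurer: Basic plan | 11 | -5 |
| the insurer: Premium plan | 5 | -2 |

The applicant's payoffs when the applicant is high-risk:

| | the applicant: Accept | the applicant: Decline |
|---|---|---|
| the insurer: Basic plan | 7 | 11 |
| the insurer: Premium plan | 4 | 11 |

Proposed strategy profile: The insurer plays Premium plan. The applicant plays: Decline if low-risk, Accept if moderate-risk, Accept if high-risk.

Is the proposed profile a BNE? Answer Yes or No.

No

A profile is a BNE iff every type of every player is best-responding given beliefs about the other side.
The insurer plays Premium plan: E[Premium plan] = 0.2·(-5) + 0.1·(3) + 0.7·(3) = 1.4; E[Basic plan] = 0.6. Best-responding. ✓
The applicant (risk level low-risk), facing Premium plan: Accept gives -1, Decline gives 12. Proposed Decline is best. ✓
The applicant (risk level moderate-risk), facing Premium plan: Accept gives 5, Decline gives -2. Proposed Accept is best. ✓
The applicant (risk level high-risk), facing Premium plan: Accept gives 4, Decline gives 11. Proposed Accept is not best — profitable deviation exists. ✗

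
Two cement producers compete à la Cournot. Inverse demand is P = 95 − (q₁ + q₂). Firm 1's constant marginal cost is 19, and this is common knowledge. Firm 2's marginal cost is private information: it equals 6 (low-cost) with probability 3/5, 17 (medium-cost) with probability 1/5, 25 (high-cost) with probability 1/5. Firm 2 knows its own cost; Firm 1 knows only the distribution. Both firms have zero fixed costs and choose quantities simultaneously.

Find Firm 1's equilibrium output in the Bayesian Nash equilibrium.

Type-c best response for Firm 2: q₂(c) = (95 − c)/2 − q₁/2.
Firm 1 maximizes expected profit; its first-order condition is 95 − 2q₁ − E[q₂] − 19 = 0.
Substituting E[q₂] and solving: E[c₂] = 12, so q₁ = (95 − 2·19 + 12)/3 = 23.

23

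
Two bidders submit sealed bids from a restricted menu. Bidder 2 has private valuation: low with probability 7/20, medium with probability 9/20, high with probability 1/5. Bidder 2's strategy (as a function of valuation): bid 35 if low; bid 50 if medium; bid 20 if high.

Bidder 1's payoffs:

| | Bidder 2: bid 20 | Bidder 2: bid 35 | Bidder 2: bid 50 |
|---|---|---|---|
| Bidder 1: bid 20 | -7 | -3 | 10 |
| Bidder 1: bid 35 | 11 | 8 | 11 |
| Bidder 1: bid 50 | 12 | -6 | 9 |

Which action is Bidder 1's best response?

bid 35

Compute Bidder 1's expected payoff for each action, taking the expectation over Bidder 2's type.
E[bid 20] = 7/20·(-3) + 9/20·(10) + 1/5·(-7) = 41/20
E[bid 35] = 7/20·(8) + 9/20·(11) + 1/5·(11) = 199/20
E[bid 50] = 7/20·(-6) + 9/20·(9) + 1/5·(12) = 87/20
Best response: bid 35 (199/20 is the largest).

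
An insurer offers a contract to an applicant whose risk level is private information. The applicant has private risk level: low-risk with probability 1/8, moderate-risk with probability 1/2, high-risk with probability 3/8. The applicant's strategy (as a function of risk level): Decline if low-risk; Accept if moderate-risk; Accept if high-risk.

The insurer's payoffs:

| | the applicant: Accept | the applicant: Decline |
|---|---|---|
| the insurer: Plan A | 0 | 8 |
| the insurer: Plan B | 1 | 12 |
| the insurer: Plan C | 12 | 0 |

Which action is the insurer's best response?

Compute the insurer's expected payoff for each action, taking the expectation over the applicant's type.
E[Plan A] = 1/8·(8) + 1/2·(0) + 3/8·(0) = 1
E[Plan B] = 1/8·(12) + 1/2·(1) + 3/8·(1) = 19/8
E[Plan C] = 1/8·(0) + 1/2·(12) + 3/8·(12) = 21/2
Best response: Plan C (21/2 is the largest).

Plan C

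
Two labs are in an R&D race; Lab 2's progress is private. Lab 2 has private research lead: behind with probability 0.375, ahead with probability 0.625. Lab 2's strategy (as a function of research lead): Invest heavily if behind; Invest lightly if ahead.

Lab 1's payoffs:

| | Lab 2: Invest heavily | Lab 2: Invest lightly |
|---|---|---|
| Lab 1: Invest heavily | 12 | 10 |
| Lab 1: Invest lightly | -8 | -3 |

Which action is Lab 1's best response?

E[Invest heavily] = 0.375·(12) + 0.625·(10) = 10.75
E[Invest lightly] = 0.375·(-8) + 0.625·(-3) = -4.875
Best response: Invest heavily (10.75 is the largest).

Invest heavily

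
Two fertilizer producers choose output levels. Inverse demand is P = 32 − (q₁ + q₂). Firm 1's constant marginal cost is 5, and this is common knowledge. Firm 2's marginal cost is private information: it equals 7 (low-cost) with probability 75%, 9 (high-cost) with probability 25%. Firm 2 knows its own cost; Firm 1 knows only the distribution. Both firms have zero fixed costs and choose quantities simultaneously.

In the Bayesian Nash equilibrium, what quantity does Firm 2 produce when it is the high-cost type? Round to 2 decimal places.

6.58

Firm 2 with cost c maximizes (32 − (q₁+q₂) − c)·q₂, giving q₂(c) = (32 − c − q₁)/2.
E[c₂] = 0.75·7 + 0.25·9 = 7.5
Firm 1's FOC against E[q₂] yields q₁ = (32 − 2·5 + E[c₂])/3 = (32 − 10 + 7.5)/3 = 9.83333.
q₂(high-cost) = (32 − 9 − 9.83333)/2 = 6.58333.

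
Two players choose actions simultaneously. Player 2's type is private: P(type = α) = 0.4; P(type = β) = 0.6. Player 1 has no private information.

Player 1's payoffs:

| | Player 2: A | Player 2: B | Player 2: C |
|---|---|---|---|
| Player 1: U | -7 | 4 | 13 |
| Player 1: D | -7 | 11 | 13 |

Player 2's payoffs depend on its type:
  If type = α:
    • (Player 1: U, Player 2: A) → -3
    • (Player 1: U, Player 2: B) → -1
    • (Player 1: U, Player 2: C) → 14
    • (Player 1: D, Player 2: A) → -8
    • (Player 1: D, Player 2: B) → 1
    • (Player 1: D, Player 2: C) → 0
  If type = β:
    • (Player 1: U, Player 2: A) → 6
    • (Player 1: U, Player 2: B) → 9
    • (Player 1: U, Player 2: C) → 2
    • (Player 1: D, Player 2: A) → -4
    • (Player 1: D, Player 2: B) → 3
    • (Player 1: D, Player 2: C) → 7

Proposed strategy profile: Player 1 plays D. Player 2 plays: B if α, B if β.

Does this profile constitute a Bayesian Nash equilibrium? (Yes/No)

A profile is a BNE iff every type of every player is best-responding given beliefs about the other side.
Player 1 plays D: E[D] = 0.4·(11) + 0.6·(11) = 11; E[U] = 4. Best-responding. ✓
Player 2 (type α), facing D: A gives -8, B gives 1, C gives 0. Proposed B is best. ✓
Player 2 (type β), facing D: A gives -4, B gives 3, C gives 7. Proposed B is not best — profitable deviation exists. ✗

No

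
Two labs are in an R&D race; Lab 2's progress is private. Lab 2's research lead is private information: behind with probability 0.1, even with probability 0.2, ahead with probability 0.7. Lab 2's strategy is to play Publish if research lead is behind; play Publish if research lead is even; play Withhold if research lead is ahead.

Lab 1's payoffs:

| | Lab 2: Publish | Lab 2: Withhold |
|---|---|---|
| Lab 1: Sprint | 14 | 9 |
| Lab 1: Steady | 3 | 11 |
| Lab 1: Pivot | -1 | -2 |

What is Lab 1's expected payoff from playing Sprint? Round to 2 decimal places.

E[Sprint] = 0.1·14 + 0.2·14 + 0.7·9 = 1.4 + 2.8 + 6.3 = 10.5

10.50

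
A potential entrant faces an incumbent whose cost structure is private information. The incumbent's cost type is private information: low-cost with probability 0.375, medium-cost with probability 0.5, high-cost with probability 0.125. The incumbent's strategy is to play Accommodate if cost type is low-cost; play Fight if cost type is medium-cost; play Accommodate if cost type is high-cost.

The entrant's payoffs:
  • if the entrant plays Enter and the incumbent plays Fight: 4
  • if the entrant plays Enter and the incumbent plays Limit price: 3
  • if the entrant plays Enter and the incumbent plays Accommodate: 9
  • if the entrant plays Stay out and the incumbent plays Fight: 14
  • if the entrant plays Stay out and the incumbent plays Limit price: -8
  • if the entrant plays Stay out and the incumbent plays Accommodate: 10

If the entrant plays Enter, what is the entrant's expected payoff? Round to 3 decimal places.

6.500

Take the expectation over the incumbent's cost type, weighting each type's action by its prior probability.
E[Enter] = 0.375·9 + 0.5·4 + 0.125·9 = 3.375 + 2 + 1.125 = 6.5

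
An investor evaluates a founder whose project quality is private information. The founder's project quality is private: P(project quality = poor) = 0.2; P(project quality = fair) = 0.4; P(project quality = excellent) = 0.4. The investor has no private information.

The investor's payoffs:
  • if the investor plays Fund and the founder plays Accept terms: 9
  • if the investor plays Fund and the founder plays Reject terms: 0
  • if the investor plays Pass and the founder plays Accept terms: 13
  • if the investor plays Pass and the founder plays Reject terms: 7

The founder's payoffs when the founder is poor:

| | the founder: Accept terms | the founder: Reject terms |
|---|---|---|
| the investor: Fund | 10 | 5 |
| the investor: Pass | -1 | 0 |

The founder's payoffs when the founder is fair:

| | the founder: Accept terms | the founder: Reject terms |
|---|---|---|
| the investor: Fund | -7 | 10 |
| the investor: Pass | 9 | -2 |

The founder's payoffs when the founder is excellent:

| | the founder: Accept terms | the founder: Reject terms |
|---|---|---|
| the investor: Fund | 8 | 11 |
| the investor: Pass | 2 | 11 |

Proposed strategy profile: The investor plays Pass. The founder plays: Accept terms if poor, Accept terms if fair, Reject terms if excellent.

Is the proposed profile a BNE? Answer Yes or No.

No

The investor plays Pass: E[Pass] = 0.2·(13) + 0.4·(13) + 0.4·(7) = 10.6; E[Fund] = 5.4. Best-responding. ✓
The founder (project quality poor), facing Pass: Accept terms gives -1, Reject terms gives 0. Proposed Accept terms is not best — profitable deviation exists. ✗
The founder (project quality fair), facing Pass: Accept terms gives 9, Reject terms gives -2. Proposed Accept terms is best. ✓
The founder (project quality excellent), facing Pass: Accept terms gives 2, Reject terms gives 11. Proposed Reject terms is best. ✓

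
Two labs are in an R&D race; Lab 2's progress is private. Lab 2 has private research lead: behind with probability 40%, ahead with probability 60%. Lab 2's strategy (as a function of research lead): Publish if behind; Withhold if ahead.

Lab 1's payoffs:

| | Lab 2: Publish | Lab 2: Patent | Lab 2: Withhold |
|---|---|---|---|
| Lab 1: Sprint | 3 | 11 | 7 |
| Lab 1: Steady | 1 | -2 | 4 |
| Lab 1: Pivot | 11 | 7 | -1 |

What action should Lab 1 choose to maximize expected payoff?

Sprint

E[Sprint] = 0.4·(3) + 0.6·(7) = 5.4
E[Steady] = 0.4·(1) + 0.6·(4) = 2.8
E[Pivot] = 0.4·(11) + 0.6·(-1) = 3.8
Best response: Sprint (5.4 is the largest).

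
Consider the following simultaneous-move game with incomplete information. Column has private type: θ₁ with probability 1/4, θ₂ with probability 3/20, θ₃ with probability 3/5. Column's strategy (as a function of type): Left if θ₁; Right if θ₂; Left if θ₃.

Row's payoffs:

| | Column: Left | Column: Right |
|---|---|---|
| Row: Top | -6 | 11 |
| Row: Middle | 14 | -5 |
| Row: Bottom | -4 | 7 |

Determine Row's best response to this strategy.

Middle

Compute Row's expected payoff for each action, taking the expectation over Column's type.
E[Top] = 1/4·(-6) + 3/20·(11) + 3/5·(-6) = -69/20
E[Middle] = 1/4·(14) + 3/20·(-5) + 3/5·(14) = 223/20
E[Bottom] = 1/4·(-4) + 3/20·(7) + 3/5·(-4) = -47/20
Best response: Middle (223/20 is the largest).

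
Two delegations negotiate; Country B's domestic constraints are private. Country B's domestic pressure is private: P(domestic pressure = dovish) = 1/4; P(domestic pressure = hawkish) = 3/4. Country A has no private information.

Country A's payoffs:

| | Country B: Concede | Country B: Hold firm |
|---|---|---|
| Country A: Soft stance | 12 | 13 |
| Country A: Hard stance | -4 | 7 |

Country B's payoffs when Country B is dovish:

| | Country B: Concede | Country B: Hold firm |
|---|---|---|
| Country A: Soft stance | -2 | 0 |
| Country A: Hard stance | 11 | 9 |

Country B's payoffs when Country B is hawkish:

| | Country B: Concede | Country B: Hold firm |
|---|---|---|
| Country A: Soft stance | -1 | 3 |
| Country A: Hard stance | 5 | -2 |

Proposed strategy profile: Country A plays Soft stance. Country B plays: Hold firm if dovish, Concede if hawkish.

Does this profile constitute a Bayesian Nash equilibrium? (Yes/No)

Country A plays Soft stance: E[Soft stance] = 1/4·(13) + 3/4·(12) = 49/4; E[Hard stance] = -5/4. Best-responding. ✓
Country B (domestic pressure dovish), facing Soft stance: Concede gives -2, Hold firm gives 0. Proposed Hold firm is best. ✓
Country B (domestic pressure hawkish), facing Soft stance: Concede gives -1, Hold firm gives 3. Proposed Concede is not best — profitable deviation exists. ✗

No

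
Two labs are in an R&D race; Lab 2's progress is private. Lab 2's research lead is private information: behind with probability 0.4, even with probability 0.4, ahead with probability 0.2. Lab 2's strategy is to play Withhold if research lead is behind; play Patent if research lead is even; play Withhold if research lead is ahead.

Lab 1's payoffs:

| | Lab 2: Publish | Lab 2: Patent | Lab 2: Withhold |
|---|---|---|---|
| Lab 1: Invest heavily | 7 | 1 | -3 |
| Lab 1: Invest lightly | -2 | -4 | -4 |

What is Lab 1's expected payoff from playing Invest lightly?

E[Invest lightly] = 0.4·(-4) + 0.4·(-4) + 0.2·(-4) = (-1.6) + (-1.6) + (-0.8) = -4

-4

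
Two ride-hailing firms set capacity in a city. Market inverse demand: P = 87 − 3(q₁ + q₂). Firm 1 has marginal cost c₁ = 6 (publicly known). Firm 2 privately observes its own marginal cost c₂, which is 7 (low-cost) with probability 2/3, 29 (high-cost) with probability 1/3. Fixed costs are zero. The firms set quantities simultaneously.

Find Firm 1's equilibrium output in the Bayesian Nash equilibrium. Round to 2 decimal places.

9.93

Each type of Firm 2 best-responds to q₁; Firm 1 best-responds to the expected q₂ over Firm 2's types.
Firm 2 with cost c maximizes (87 − 3(q₁+q₂) − c)·q₂, giving q₂(c) = (87 − c − 3q₁)/6.
E[c₂] = 2/3·7 + 1/3·29 = 14.3333
Firm 1's FOC against E[q₂] yields q₁ = (87 − 2·6 + E[c₂])/9 = (87 − 12 + 14.3333)/9 = 9.92593.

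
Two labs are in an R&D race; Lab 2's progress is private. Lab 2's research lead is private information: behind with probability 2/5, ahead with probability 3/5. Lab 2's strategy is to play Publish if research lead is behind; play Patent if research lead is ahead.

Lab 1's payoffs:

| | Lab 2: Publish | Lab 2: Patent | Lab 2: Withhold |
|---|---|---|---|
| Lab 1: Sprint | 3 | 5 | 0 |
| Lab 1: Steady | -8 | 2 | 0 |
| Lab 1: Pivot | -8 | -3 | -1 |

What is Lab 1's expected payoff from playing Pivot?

E[Pivot] = 2/5·(-8) + 3/5·(-3) = (-16/5) + (-9/5) = -5

-5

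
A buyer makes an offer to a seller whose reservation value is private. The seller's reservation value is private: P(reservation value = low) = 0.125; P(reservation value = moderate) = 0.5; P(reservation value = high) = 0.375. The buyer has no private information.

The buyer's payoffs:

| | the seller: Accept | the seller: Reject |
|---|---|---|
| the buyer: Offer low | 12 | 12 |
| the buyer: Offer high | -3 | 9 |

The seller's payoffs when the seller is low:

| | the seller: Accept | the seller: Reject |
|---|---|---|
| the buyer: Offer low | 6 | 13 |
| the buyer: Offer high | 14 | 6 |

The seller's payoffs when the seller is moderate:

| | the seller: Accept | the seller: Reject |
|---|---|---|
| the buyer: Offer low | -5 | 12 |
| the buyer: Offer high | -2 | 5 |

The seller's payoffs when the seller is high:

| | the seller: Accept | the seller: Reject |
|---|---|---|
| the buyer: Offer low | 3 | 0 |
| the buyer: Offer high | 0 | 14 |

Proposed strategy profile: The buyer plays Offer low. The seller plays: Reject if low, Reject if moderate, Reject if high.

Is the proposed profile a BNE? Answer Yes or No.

The buyer plays Offer low: E[Offer low] = 0.125·(12) + 0.5·(12) + 0.375·(12) = 12; E[Offer high] = 9. Best-responding. ✓
The seller (reservation value low), facing Offer low: Accept gives 6, Reject gives 13. Proposed Reject is best. ✓
The seller (reservation value moderate), facing Offer low: Accept gives -5, Reject gives 12. Proposed Reject is best. ✓
The seller (reservation value high), facing Offer low: Accept gives 3, Reject gives 0. Proposed Reject is not best — profitable deviation exists. ✗

No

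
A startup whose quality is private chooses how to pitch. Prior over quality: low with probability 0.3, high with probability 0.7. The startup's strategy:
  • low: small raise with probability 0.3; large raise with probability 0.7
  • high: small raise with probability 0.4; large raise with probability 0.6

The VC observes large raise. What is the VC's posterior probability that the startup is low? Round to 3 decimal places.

P(large raise) = 0.3·0.7 + 0.7·0.6 = 0.63
P(low | large raise) = (0.3·0.7) / 0.63 = 0.21 / 0.63 = 0.333333

0.333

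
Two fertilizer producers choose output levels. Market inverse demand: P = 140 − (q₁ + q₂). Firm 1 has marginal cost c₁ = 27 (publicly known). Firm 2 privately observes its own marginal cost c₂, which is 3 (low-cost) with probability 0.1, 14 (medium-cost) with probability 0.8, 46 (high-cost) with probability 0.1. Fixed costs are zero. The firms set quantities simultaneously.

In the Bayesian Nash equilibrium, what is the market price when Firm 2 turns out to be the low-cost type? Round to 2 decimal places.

54.48

Type-c best response for Firm 2: q₂(c) = (140 − c)/2 − q₁/2.
Firm 1 maximizes expected profit; its first-order condition is 140 − 2q₁ − E[q₂] − 27 = 0.
Substituting E[q₂] and solving: E[c₂] = 16.1, so q₁ = (140 − 2·27 + 16.1)/3 = 34.0333.
q₂(low-cost) = 51.4833, so P = 140 − (34.0333 + 51.4833) = 54.4833.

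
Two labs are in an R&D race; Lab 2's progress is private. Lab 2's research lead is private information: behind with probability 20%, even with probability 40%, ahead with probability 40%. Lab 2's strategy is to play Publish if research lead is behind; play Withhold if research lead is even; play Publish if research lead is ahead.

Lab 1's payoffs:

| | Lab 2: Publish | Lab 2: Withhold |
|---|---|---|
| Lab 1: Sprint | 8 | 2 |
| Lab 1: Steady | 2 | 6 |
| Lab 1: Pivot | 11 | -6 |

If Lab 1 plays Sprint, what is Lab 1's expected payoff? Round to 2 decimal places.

E[Sprint] = 0.2·8 + 0.4·2 + 0.4·8 = 1.6 + 0.8 + 3.2 = 5.6

5.60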